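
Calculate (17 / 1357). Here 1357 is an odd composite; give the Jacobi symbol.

-1

Reciprocity: 17 ≡ 1 and 1357 ≡ 1 (mod 4), so (17/1357) = +(1357/17).
Reduce top mod 17: now compute (14/17).
Pull out 2: since 17 ≡ 1 (mod 8), (2/17) = +1.
Reciprocity: 7 ≡ 3 and 17 ≡ 1 (mod 4), so (7/17) = +(17/7).
Reduce top mod 7: now compute (3/7).
Reciprocity: 3 ≡ 3 and 7 ≡ 3 (mod 4), so (3/7) = −(7/3).
Reduce top mod 3: now compute (1/3).
Reached (1/3) = 1. Collecting the sign flips along the way, the symbol is -1.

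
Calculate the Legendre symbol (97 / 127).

Reciprocity: 97 ≡ 1 and 127 ≡ 3 (mod 4), so (97/127) = +(127/97).
Reduce top mod 97: now compute (30/97).
Pull out 2: since 97 ≡ 1 (mod 8), (2/97) = +1.
Reciprocity: 15 ≡ 3 and 97 ≡ 1 (mod 4), so (15/97) = +(97/15).
Reduce top mod 15: now compute (7/15).
Reciprocity: 7 ≡ 3 and 15 ≡ 3 (mod 4), so (7/15) = −(15/7).
Reduce top mod 7: now compute (1/7).
Reached (1/7) = 1. Collecting the sign flips along the way, the symbol is -1.

-1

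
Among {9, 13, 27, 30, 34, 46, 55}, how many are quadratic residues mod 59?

(9/59) = +1 → QR.
(13/59) = -1 → non-residue.
(27/59) = +1 → QR.
(30/59) = -1 → non-residue.
(34/59) = -1 → non-residue.
(46/59) = +1 → QR.
(55/59) = -1 → non-residue.
Total quadratic residues among the 7: 3.

3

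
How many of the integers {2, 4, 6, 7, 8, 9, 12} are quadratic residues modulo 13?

(2/13) = -1 → non-residue.
(4/13) = +1 → QR.
(6/13) = -1 → non-residue.
(7/13) = -1 → non-residue.
(8/13) = -1 → non-residue.
(9/13) = +1 → QR.
(12/13) = +1 → QR.
Total quadratic residues among the 7: 3.

3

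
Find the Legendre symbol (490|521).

Pull out 2: since 521 ≡ 1 (mod 8), (2/521) = +1.
Reciprocity: 245 ≡ 1 and 521 ≡ 1 (mod 4), so (245/521) = +(521/245).
Reduce top mod 245: now compute (31/245).
Reciprocity: 31 ≡ 3 and 245 ≡ 1 (mod 4), so (31/245) = +(245/31).
Reduce top mod 31: now compute (28/31).
Pull out 2^2: since 31 ≡ 7 (mod 8), (2/31) = +1, so (2/31)^2 = +1.
Reciprocity: 7 ≡ 3 and 31 ≡ 3 (mod 4), so (7/31) = −(31/7).
Reduce top mod 7: now compute (3/7).
Reciprocity: 3 ≡ 3 and 7 ≡ 3 (mod 4), so (3/7) = −(7/3).
Reduce top mod 3: now compute (1/3).
Reached (1/3) = 1. Collecting the sign flips along the way, the symbol is +1.

1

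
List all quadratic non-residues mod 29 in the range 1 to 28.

Square k = 1,…,14 (k and 29−k give the same square):
1²=1, 2²=4, 3²=9, 4²=16, 5²=25, 6²≡7, 7²≡20, 8²≡6, 9²≡23, 10²≡13, 11²≡5, 12²≡28, 13²≡24, 14²≡22 (mod 29).
The residues are {1, 4, 5, 6, 7, 9, 13, 16, 20, 22, 23, 24, 25, 28}; the non-residues are the remaining 14 nonzero classes.

2,3,8,10,11,12,14,15,17,18,19,21,26,27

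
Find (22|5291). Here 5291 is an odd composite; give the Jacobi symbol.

0

Pull out 2: since 5291 ≡ 3 (mod 8), (2/5291) = -1.
Reciprocity: 11 ≡ 3 and 5291 ≡ 3 (mod 4), so (11/5291) = −(5291/11).
Reduce top mod 11: now compute (0/11).
Top reduces to 0: gcd > 1, so the symbol is 0.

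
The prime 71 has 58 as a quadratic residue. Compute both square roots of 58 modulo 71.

22, 49

Since 71 ≡ 3 (mod 4), a square root of 58 is 58^((71+1)/4) = 58^18 mod 71.
Repeated squaring: 58^2≡27, 58^4≡19, 58^8≡6, 58^16≡36 (mod 71).
58^18 = 58^(16+2) ≡ 49 (mod 71).
Check: 49² = 2401 ≡ 58 (mod 71). The two roots are 22 and 49.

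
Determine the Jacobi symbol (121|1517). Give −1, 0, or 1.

1

Reciprocity: 121 ≡ 1 and 1517 ≡ 1 (mod 4), so (121/1517) = +(1517/121).
Reduce top mod 121: now compute (65/121).
Reciprocity: 65 ≡ 1 and 121 ≡ 1 (mod 4), so (65/121) = +(121/65).
Reduce top mod 65: now compute (56/65).
Pull out 2^3: since 65 ≡ 1 (mod 8), (2/65) = +1, so (2/65)^3 = +1.
Reciprocity: 7 ≡ 3 and 65 ≡ 1 (mod 4), so (7/65) = +(65/7).
Reduce top mod 7: now compute (2/7).
Pull out 2: since 7 ≡ 7 (mod 8), (2/7) = +1.
Reached (1/7) = 1. Collecting the sign flips along the way, the symbol is +1.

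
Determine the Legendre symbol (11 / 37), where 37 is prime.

1

Reciprocity: 11 ≡ 3 and 37 ≡ 1 (mod 4), so (11/37) = +(37/11).
Reduce top mod 11: now compute (4/11).
Pull out 2^2: since 11 ≡ 3 (mod 8), (2/11) = -1, so (2/11)^2 = +1.
Reached (1/11) = 1. Collecting the sign flips along the way, the symbol is +1.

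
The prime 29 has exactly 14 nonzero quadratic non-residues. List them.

Square k = 1,…,14 (k and 29−k give the same square):
1²=1, 2²=4, 3²=9, 4²=16, 5²=25, 6²≡7, 7²≡20, 8²≡6, 9²≡23, 10²≡13, 11²≡5, 12²≡28, 13²≡24, 14²≡22 (mod 29).
The residues are {1, 4, 5, 6, 7, 9, 13, 16, 20, 22, 23, 24, 25, 28}; the non-residues are the remaining 14 nonzero classes.

2 3 8 10 11 12 14 15 17 18 19 21 26 27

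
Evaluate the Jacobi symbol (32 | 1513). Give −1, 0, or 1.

Pull out 2^5: since 1513 ≡ 1 (mod 8), (2/1513) = +1, so (2/1513)^5 = +1.
Reached (1/1513) = 1. Collecting the sign flips along the way, the symbol is +1.

1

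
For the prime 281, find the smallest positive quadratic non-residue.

(2/281) = +1, so 2 is a residue.
(3/281) = −1, so 3 is the smallest positive non-residue mod 281.

3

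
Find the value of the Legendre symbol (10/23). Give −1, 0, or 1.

-1

Pull out 2: since 23 ≡ 7 (mod 8), (2/23) = +1.
Reciprocity: 5 ≡ 1 and 23 ≡ 3 (mod 4), so (5/23) = +(23/5).
Reduce top mod 5: now compute (3/5).
Reciprocity: 3 ≡ 3 and 5 ≡ 1 (mod 4), so (3/5) = +(5/3).
Reduce top mod 3: now compute (2/3).
Pull out 2: since 3 ≡ 3 (mod 8), (2/3) = -1.
Reached (1/3) = 1. Collecting the sign flips along the way, the symbol is -1.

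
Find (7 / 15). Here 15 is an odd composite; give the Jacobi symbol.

-1

Reciprocity: 7 ≡ 3 and 15 ≡ 3 (mod 4), so (7/15) = −(15/7).
Reduce top mod 7: now compute (1/7).
Reached (1/7) = 1. Collecting the sign flips along the way, the symbol is -1.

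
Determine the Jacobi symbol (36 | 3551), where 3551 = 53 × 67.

Pull out 2^2: since 3551 ≡ 7 (mod 8), (2/3551) = +1, so (2/3551)^2 = +1.
Reciprocity: 9 ≡ 1 and 3551 ≡ 3 (mod 4), so (9/3551) = +(3551/9).
Reduce top mod 9: now compute (5/9).
Reciprocity: 5 ≡ 1 and 9 ≡ 1 (mod 4), so (5/9) = +(9/5).
Reduce top mod 5: now compute (4/5).
Pull out 2^2: since 5 ≡ 5 (mod 8), (2/5) = -1, so (2/5)^2 = +1.
Reached (1/5) = 1. Collecting the sign flips along the way, the symbol is +1.

1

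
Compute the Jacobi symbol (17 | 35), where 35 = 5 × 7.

1

Reciprocity: 17 ≡ 1 and 35 ≡ 3 (mod 4), so (17/35) = +(35/17).
Reduce top mod 17: now compute (1/17).
Reached (1/17) = 1. Collecting the sign flips along the way, the symbol is +1.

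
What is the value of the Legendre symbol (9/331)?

1

Euler's criterion: (9/331) ≡ 9^165 (mod 331).
9^2 ≡ 81 (mod 331)
9^4 ≡ 272 (mod 331)
9^8 ≡ 171 (mod 331)
9^16 ≡ 113 (mod 331)
9^32 ≡ 191 (mod 331)
9^64 ≡ 71 (mod 331)
9^128 ≡ 76 (mod 331)
9^165 = 9^(128+32+4+1) ≡ 1 (mod 331).
Result is 1, so (9/331) = 1.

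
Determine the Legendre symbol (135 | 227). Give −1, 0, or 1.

-1

Reciprocity: 135 ≡ 3 and 227 ≡ 3 (mod 4), so (135/227) = −(227/135).
Reduce top mod 135: now compute (92/135).
Pull out 2^2: since 135 ≡ 7 (mod 8), (2/135) = +1, so (2/135)^2 = +1.
Reciprocity: 23 ≡ 3 and 135 ≡ 3 (mod 4), so (23/135) = −(135/23).
Reduce top mod 23: now compute (20/23).
Pull out 2^2: since 23 ≡ 7 (mod 8), (2/23) = +1, so (2/23)^2 = +1.
Reciprocity: 5 ≡ 1 and 23 ≡ 3 (mod 4), so (5/23) = +(23/5).
Reduce top mod 5: now compute (3/5).
Reciprocity: 3 ≡ 3 and 5 ≡ 1 (mod 4), so (3/5) = +(5/3).
Reduce top mod 3: now compute (2/3).
Pull out 2: since 3 ≡ 3 (mod 8), (2/3) = -1.
Reached (1/3) = 1. Collecting the sign flips along the way, the symbol is -1.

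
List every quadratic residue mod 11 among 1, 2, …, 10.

1 3 4 5 9

Square k = 1,…,5 (k and 11−k give the same square):
1²=1, 2²=4, 3²=9, 4²≡5, 5²≡3 (mod 11).
So the quadratic residues mod 11 are {1, 3, 4, 5, 9}.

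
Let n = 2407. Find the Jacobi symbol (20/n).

-1

Pull out 2^2: since 2407 ≡ 7 (mod 8), (2/2407) = +1, so (2/2407)^2 = +1.
Reciprocity: 5 ≡ 1 and 2407 ≡ 3 (mod 4), so (5/2407) = +(2407/5).
Reduce top mod 5: now compute (2/5).
Pull out 2: since 5 ≡ 5 (mod 8), (2/5) = -1.
Reached (1/5) = 1. Collecting the sign flips along the way, the symbol is -1.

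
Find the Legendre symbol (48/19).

-1

First reduce: 48 ≡ 10 (mod 19).
Pull out 2: since 19 ≡ 3 (mod 8), (2/19) = -1.
Reciprocity: 5 ≡ 1 and 19 ≡ 3 (mod 4), so (5/19) = +(19/5).
Reduce top mod 5: now compute (4/5).
Pull out 2^2: since 5 ≡ 5 (mod 8), (2/5) = -1, so (2/5)^2 = +1.
Reached (1/5) = 1. Collecting the sign flips along the way, the symbol is -1.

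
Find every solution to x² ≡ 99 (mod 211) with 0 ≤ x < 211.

47, 164

Since 211 ≡ 3 (mod 4), a square root of 99 is 99^((211+1)/4) = 99^53 mod 211.
Repeated squaring: 99^2≡95, 99^4≡163, 99^8≡194, 99^16≡78, 99^32≡176 (mod 211).
99^53 = 99^(32+16+4+1) ≡ 47 (mod 211).
Check: 47² = 2209 ≡ 99 (mod 211). The two roots are 47 and 164.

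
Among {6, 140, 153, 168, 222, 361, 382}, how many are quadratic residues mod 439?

4

(6/439) = -1 → non-residue.
(140/439) = +1 → QR.
(153/439) = -1 → non-residue.
(168/439) = -1 → non-residue.
(222/439) = +1 → QR.
(361/439) = +1 → QR.
(382/439) = +1 → QR.
Total quadratic residues among the 7: 4.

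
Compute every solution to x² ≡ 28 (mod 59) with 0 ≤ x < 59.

21, 38

Since 59 ≡ 3 (mod 4), a square root of 28 is 28^((59+1)/4) = 28^15 mod 59.
Repeated squaring: 28^2≡17, 28^4≡53, 28^8≡36 (mod 59).
28^15 = 28^(8+4+2+1) ≡ 21 (mod 59).
Check: 21² = 441 ≡ 28 (mod 59). The two roots are 21 and 38.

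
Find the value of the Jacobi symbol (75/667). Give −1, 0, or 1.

Reciprocity: 75 ≡ 3 and 667 ≡ 3 (mod 4), so (75/667) = −(667/75).
Reduce top mod 75: now compute (67/75).
Reciprocity: 67 ≡ 3 and 75 ≡ 3 (mod 4), so (67/75) = −(75/67).
Reduce top mod 67: now compute (8/67).
Pull out 2^3: since 67 ≡ 3 (mod 8), (2/67) = -1, so (2/67)^3 = -1.
Reached (1/67) = 1. Collecting the sign flips along the way, the symbol is -1.

-1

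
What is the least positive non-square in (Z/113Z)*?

(2/113) = +1, so 2 is a residue.
(3/113) = −1, so 3 is the smallest positive non-residue mod 113.

3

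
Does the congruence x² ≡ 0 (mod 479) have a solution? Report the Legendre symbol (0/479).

0

Top reduces to 0: gcd > 1, so the symbol is 0.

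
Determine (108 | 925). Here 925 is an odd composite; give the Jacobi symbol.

Pull out 2^2: since 925 ≡ 5 (mod 8), (2/925) = -1, so (2/925)^2 = +1.
Reciprocity: 27 ≡ 3 and 925 ≡ 1 (mod 4), so (27/925) = +(925/27).
Reduce top mod 27: now compute (7/27).
Reciprocity: 7 ≡ 3 and 27 ≡ 3 (mod 4), so (7/27) = −(27/7).
Reduce top mod 7: now compute (6/7).
Pull out 2: since 7 ≡ 7 (mod 8), (2/7) = +1.
Reciprocity: 3 ≡ 3 and 7 ≡ 3 (mod 4), so (3/7) = −(7/3).
Reduce top mod 3: now compute (1/3).
Reached (1/3) = 1. Collecting the sign flips along the way, the symbol is +1.

1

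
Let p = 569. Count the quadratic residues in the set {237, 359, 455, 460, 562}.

(237/569) = -1 → non-residue.
(359/569) = -1 → non-residue.
(455/569) = +1 → QR.
(460/569) = -1 → non-residue.
(562/569) = +1 → QR.
Total quadratic residues among the 5: 2.

2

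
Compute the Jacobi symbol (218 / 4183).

Pull out 2: since 4183 ≡ 7 (mod 8), (2/4183) = +1.
Reciprocity: 109 ≡ 1 and 4183 ≡ 3 (mod 4), so (109/4183) = +(4183/109).
Reduce top mod 109: now compute (41/109).
Reciprocity: 41 ≡ 1 and 109 ≡ 1 (mod 4), so (41/109) = +(109/41).
Reduce top mod 41: now compute (27/41).
Reciprocity: 27 ≡ 3 and 41 ≡ 1 (mod 4), so (27/41) = +(41/27).
Reduce top mod 27: now compute (14/27).
Pull out 2: since 27 ≡ 3 (mod 8), (2/27) = -1.
Reciprocity: 7 ≡ 3 and 27 ≡ 3 (mod 4), so (7/27) = −(27/7).
Reduce top mod 7: now compute (6/7).
Pull out 2: since 7 ≡ 7 (mod 8), (2/7) = +1.
Reciprocity: 3 ≡ 3 and 7 ≡ 3 (mod 4), so (3/7) = −(7/3).
Reduce top mod 3: now compute (1/3).
Reached (1/3) = 1. Collecting the sign flips along the way, the symbol is -1.

-1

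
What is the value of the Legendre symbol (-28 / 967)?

1

Euler's criterion: (-28/967) ≡ 939^483 (mod 967).
939^2 ≡ 784 (mod 967)
939^4 ≡ 611 (mod 967)
939^8 ≡ 59 (mod 967)
939^16 ≡ 580 (mod 967)
939^32 ≡ 851 (mod 967)
939^64 ≡ 885 (mod 967)
939^128 ≡ 922 (mod 967)
939^256 ≡ 91 (mod 967)
939^483 = 939^(256+128+64+32+2+1) ≡ 1 (mod 967).
Result is 1, so (-28/967) = 1.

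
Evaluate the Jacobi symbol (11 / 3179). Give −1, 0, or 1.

Reciprocity: 11 ≡ 3 and 3179 ≡ 3 (mod 4), so (11/3179) = −(3179/11).
Reduce top mod 11: now compute (0/11).
Top reduces to 0: gcd > 1, so the symbol is 0.

0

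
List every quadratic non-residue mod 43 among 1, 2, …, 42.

Square k = 1,…,21 (k and 43−k give the same square):
1²=1, 2²=4, 3²=9, 4²=16, 5²=25, 6²=36, 7²≡6, 8²≡21, 9²≡38, 10²≡14, 11²≡35, 12²≡15, 13²≡40, 14²≡24, 15²≡10, 16²≡41, 17²≡31, 18²≡23, 19²≡17, 20²≡13, 21²≡11 (mod 43).
The residues are {1, 4, 6, 9, 10, 11, 13, 14, 15, 16, 17, 21, 23, 24, 25, 31, 35, 36, 38, 40, 41}; the non-residues are the remaining 21 nonzero classes.

2,3,5,7,8,12,18,19,20,22,26,27,28,29,30,32,33,34,37,39,42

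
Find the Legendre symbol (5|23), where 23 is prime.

-1

Reciprocity: 5 ≡ 1 and 23 ≡ 3 (mod 4), so (5/23) = +(23/5).
Reduce top mod 5: now compute (3/5).
Reciprocity: 3 ≡ 3 and 5 ≡ 1 (mod 4), so (3/5) = +(5/3).
Reduce top mod 3: now compute (2/3).
Pull out 2: since 3 ≡ 3 (mod 8), (2/3) = -1.
Reached (1/3) = 1. Collecting the sign flips along the way, the symbol is -1.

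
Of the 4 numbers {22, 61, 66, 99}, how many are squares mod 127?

3

(22/127) = +1 → QR.
(61/127) = +1 → QR.
(66/127) = -1 → non-residue.
(99/127) = +1 → QR.
Total quadratic residues among the 4: 3.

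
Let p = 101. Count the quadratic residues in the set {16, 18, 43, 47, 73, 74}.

(16/101) = +1 → QR.
(18/101) = -1 → non-residue.
(43/101) = +1 → QR.
(47/101) = +1 → QR.
(73/101) = -1 → non-residue.
(74/101) = -1 → non-residue.
Total quadratic residues among the 6: 3.

3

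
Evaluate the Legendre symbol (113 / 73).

First reduce: 113 ≡ 40 (mod 73).
Pull out 2^3: since 73 ≡ 1 (mod 8), (2/73) = +1, so (2/73)^3 = +1.
Reciprocity: 5 ≡ 1 and 73 ≡ 1 (mod 4), so (5/73) = +(73/5).
Reduce top mod 5: now compute (3/5).
Reciprocity: 3 ≡ 3 and 5 ≡ 1 (mod 4), so (3/5) = +(5/3).
Reduce top mod 3: now compute (2/3).
Pull out 2: since 3 ≡ 3 (mod 8), (2/3) = -1.
Reached (1/3) = 1. Collecting the sign flips along the way, the symbol is -1.

-1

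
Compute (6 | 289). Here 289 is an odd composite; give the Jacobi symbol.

Pull out 2: since 289 ≡ 1 (mod 8), (2/289) = +1.
Reciprocity: 3 ≡ 3 and 289 ≡ 1 (mod 4), so (3/289) = +(289/3).
Reduce top mod 3: now compute (1/3).
Reached (1/3) = 1. Collecting the sign flips along the way, the symbol is +1.

1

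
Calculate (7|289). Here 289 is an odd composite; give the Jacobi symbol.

1

Reciprocity: 7 ≡ 3 and 289 ≡ 1 (mod 4), so (7/289) = +(289/7).
Reduce top mod 7: now compute (2/7).
Pull out 2: since 7 ≡ 7 (mod 8), (2/7) = +1.
Reached (1/7) = 1. Collecting the sign flips along the way, the symbol is +1.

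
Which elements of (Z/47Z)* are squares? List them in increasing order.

Square k = 1,…,23 (k and 47−k give the same square):
1²=1, 2²=4, 3²=9, 4²=16, 5²=25, 6²=36, 7²≡2, 8²≡17, 9²≡34, 10²≡6, 11²≡27, 12²≡3, 13²≡28, 14²≡8, 15²≡37, 16²≡21, 17²≡7, 18²≡42, 19²≡32, 20²≡24, 21²≡18, 22²≡14, 23²≡12 (mod 47).
So the quadratic residues mod 47 are {1, 2, 3, 4, 6, 7, 8, 9, 12, 14, 16, 17, 18, 21, 24, 25, 27, 28, 32, 34, 36, 37, 42}.

1 2 3 4 6 7 8 9 12 14 16 17 18 21 24 25 27 28 32 34 36 37 42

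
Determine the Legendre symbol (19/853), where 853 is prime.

Reciprocity: 19 ≡ 3 and 853 ≡ 1 (mod 4), so (19/853) = +(853/19).
Reduce top mod 19: now compute (17/19).
Reciprocity: 17 ≡ 1 and 19 ≡ 3 (mod 4), so (17/19) = +(19/17).
Reduce top mod 17: now compute (2/17).
Pull out 2: since 17 ≡ 1 (mod 8), (2/17) = +1.
Reached (1/17) = 1. Collecting the sign flips along the way, the symbol is +1.

1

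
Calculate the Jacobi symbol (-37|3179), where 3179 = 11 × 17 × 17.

First reduce: -37 ≡ 3142 (mod 3179).
Pull out 2: since 3179 ≡ 3 (mod 8), (2/3179) = -1.
Reciprocity: 1571 ≡ 3 and 3179 ≡ 3 (mod 4), so (1571/3179) = −(3179/1571).
Reduce top mod 1571: now compute (37/1571).
Reciprocity: 37 ≡ 1 and 1571 ≡ 3 (mod 4), so (37/1571) = +(1571/37).
Reduce top mod 37: now compute (17/37).
Reciprocity: 17 ≡ 1 and 37 ≡ 1 (mod 4), so (17/37) = +(37/17).
Reduce top mod 17: now compute (3/17).
Reciprocity: 3 ≡ 3 and 17 ≡ 1 (mod 4), so (3/17) = +(17/3).
Reduce top mod 3: now compute (2/3).
Pull out 2: since 3 ≡ 3 (mod 8), (2/3) = -1.
Reached (1/3) = 1. Collecting the sign flips along the way, the symbol is -1.

-1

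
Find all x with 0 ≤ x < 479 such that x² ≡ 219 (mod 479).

106, 373

Since 479 ≡ 3 (mod 4), a square root of 219 is 219^((479+1)/4) = 219^120 mod 479.
Repeated squaring: 219^2≡61, 219^4≡368, 219^8≡346, 219^16≡445, 219^32≡198, 219^64≡405 (mod 479).
219^120 = 219^(64+32+16+8) ≡ 373 (mod 479).
Check: 373² = 139129 ≡ 219 (mod 479). The two roots are 106 and 373.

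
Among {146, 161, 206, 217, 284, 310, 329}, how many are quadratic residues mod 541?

(146/541) = +1 → QR.
(161/541) = +1 → QR.
(206/541) = -1 → non-residue.
(217/541) = +1 → QR.
(284/541) = -1 → non-residue.
(310/541) = -1 → non-residue.
(329/541) = +1 → QR.
Total quadratic residues among the 7: 4.

4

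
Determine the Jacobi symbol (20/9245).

0

Pull out 2^2: since 9245 ≡ 5 (mod 8), (2/9245) = -1, so (2/9245)^2 = +1.
Reciprocity: 5 ≡ 1 and 9245 ≡ 1 (mod 4), so (5/9245) = +(9245/5).
Reduce top mod 5: now compute (0/5).
Top reduces to 0: gcd > 1, so the symbol is 0.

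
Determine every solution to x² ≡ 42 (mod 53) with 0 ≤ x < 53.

25, 28

53 ≡ 1 (mod 4), so we find a root by search.
Trying successive values, 25² = 625 ≡ 42 (mod 53). The other root is 53 − 25 = 28.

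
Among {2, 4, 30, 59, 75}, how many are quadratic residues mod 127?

3

(2/127) = +1 → QR.
(4/127) = +1 → QR.
(30/127) = +1 → QR.
(59/127) = -1 → non-residue.
(75/127) = -1 → non-residue.
Total quadratic residues among the 5: 3.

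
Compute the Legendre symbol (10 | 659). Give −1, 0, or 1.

Pull out 2: since 659 ≡ 3 (mod 8), (2/659) = -1.
Reciprocity: 5 ≡ 1 and 659 ≡ 3 (mod 4), so (5/659) = +(659/5).
Reduce top mod 5: now compute (4/5).
Pull out 2^2: since 5 ≡ 5 (mod 8), (2/5) = -1, so (2/5)^2 = +1.
Reached (1/5) = 1. Collecting the sign flips along the way, the symbol is -1.

-1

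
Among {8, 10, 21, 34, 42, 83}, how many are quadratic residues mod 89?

5

(8/89) = +1 → QR.
(10/89) = +1 → QR.
(21/89) = +1 → QR.
(34/89) = +1 → QR.
(42/89) = +1 → QR.
(83/89) = -1 → non-residue.
Total quadratic residues among the 6: 5.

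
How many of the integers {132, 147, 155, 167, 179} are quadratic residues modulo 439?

1

(132/439) = -1 → non-residue.
(147/439) = -1 → non-residue.
(155/439) = -1 → non-residue.
(167/439) = +1 → QR.
(179/439) = -1 → non-residue.
Total quadratic residues among the 5: 1.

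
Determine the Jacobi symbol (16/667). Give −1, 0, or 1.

1

Pull out 2^4: since 667 ≡ 3 (mod 8), (2/667) = -1, so (2/667)^4 = +1.
Reached (1/667) = 1. Collecting the sign flips along the way, the symbol is +1.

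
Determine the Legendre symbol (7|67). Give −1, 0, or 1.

Reciprocity: 7 ≡ 3 and 67 ≡ 3 (mod 4), so (7/67) = −(67/7).
Reduce top mod 7: now compute (4/7).
Pull out 2^2: since 7 ≡ 7 (mod 8), (2/7) = +1, so (2/7)^2 = +1.
Reached (1/7) = 1. Collecting the sign flips along the way, the symbol is -1.

-1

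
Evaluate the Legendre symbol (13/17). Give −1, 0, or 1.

1

Euler's criterion: (13/17) ≡ 13^8 (mod 17).
13^2 ≡ 16 (mod 17)
13^4 ≡ 1 (mod 17)
13^8 ≡ 1 (mod 17)
13^8 = 13^(8) ≡ 1 (mod 17).
Result is 1, so (13/17) = 1.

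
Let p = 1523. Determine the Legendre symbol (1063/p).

1

Reciprocity: 1063 ≡ 3 and 1523 ≡ 3 (mod 4), so (1063/1523) = −(1523/1063).
Reduce top mod 1063: now compute (460/1063).
Pull out 2^2: since 1063 ≡ 7 (mod 8), (2/1063) = +1, so (2/1063)^2 = +1.
Reciprocity: 115 ≡ 3 and 1063 ≡ 3 (mod 4), so (115/1063) = −(1063/115).
Reduce top mod 115: now compute (28/115).
Pull out 2^2: since 115 ≡ 3 (mod 8), (2/115) = -1, so (2/115)^2 = +1.
Reciprocity: 7 ≡ 3 and 115 ≡ 3 (mod 4), so (7/115) = −(115/7).
Reduce top mod 7: now compute (3/7).
Reciprocity: 3 ≡ 3 and 7 ≡ 3 (mod 4), so (3/7) = −(7/3).
Reduce top mod 3: now compute (1/3).
Reached (1/3) = 1. Collecting the sign flips along the way, the symbol is +1.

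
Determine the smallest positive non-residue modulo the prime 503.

(2/503) = +1, so 2 is a residue.
(3/503) = +1, so 3 is a residue.
(4/503) = +1, so 4 is a residue.
(5/503) = −1, so 5 is the smallest positive non-residue mod 503.

5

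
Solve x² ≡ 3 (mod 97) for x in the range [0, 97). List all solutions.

10, 87

97 ≡ 1 (mod 4), so we find a root by search.
Trying successive values, 10² = 100 ≡ 3 (mod 97). The other root is 97 − 10 = 87.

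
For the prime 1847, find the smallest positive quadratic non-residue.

(2/1847) = +1, so 2 is a residue.
(3/1847) = +1, so 3 is a residue.
(4/1847) = +1, so 4 is a residue.
(5/1847) = −1, so 5 is the smallest positive non-residue mod 1847.

5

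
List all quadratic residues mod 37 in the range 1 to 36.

1, 3, 4, 7, 9, 10, 11, 12, 16, 21, 25, 26, 27, 28, 30, 33, 34, 36

Square k = 1,…,18 (k and 37−k give the same square):
1²=1, 2²=4, 3²=9, 4²=16, 5²=25, 6²=36, 7²≡12, 8²≡27, 9²≡7, 10²≡26, 11²≡10, 12²≡33, 13²≡21, 14²≡11, 15²≡3, 16²≡34, 17²≡30, 18²≡28 (mod 37).
So the quadratic residues mod 37 are {1, 3, 4, 7, 9, 10, 11, 12, 16, 21, 25, 26, 27, 28, 30, 33, 34, 36}.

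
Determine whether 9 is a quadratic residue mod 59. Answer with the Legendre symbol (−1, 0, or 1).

Reciprocity: 9 ≡ 1 and 59 ≡ 3 (mod 4), so (9/59) = +(59/9).
Reduce top mod 9: now compute (5/9).
Reciprocity: 5 ≡ 1 and 9 ≡ 1 (mod 4), so (5/9) = +(9/5).
Reduce top mod 5: now compute (4/5).
Pull out 2^2: since 5 ≡ 5 (mod 8), (2/5) = -1, so (2/5)^2 = +1.
Reached (1/5) = 1. Collecting the sign flips along the way, the symbol is +1.

1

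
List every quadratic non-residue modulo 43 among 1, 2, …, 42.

Square k = 1,…,21 (k and 43−k give the same square):
1²=1, 2²=4, 3²=9, 4²=16, 5²=25, 6²=36, 7²≡6, 8²≡21, 9²≡38, 10²≡14, 11²≡35, 12²≡15, 13²≡40, 14²≡24, 15²≡10, 16²≡41, 17²≡31, 18²≡23, 19²≡17, 20²≡13, 21²≡11 (mod 43).
The residues are {1, 4, 6, 9, 10, 11, 13, 14, 15, 16, 17, 21, 23, 24, 25, 31, 35, 36, 38, 40, 41}; the non-residues are the remaining 21 nonzero classes.

2 3 5 7 8 12 18 19 20 22 26 27 28 29 30 32 33 34 37 39 42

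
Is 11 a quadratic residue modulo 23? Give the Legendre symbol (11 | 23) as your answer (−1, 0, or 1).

Euler's criterion: (11/23) ≡ 11^11 (mod 23).
11^2 ≡ 6 (mod 23)
11^4 ≡ 13 (mod 23)
11^8 ≡ 8 (mod 23)
11^11 = 11^(8+2+1) ≡ 22 (mod 23).
Result is 22 ≡ −1, so (11/23) = −1.

-1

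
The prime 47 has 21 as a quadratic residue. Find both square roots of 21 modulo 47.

Since 47 ≡ 3 (mod 4), a square root of 21 is 21^((47+1)/4) = 21^12 mod 47.
Repeated squaring: 21^2≡18, 21^4≡42, 21^8≡25 (mod 47).
21^12 = 21^(8+4) ≡ 16 (mod 47).
Check: 16² = 256 ≡ 21 (mod 47). The two roots are 16 and 31.

16, 31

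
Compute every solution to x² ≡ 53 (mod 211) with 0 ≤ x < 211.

105, 106

Since 211 ≡ 3 (mod 4), a square root of 53 is 53^((211+1)/4) = 53^53 mod 211.
Repeated squaring: 53^2≡66, 53^4≡136, 53^8≡139, 53^16≡120, 53^32≡52 (mod 211).
53^53 = 53^(32+16+4+1) ≡ 105 (mod 211).
Check: 105² = 11025 ≡ 53 (mod 211). The two roots are 105 and 106.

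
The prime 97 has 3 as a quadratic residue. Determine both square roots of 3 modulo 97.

10, 87

97 ≡ 1 (mod 4), so we find a root by search.
Trying successive values, 10² = 100 ≡ 3 (mod 97). The other root is 97 − 10 = 87.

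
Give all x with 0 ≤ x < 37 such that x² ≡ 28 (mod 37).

37 ≡ 1 (mod 4), so we find a root by search.
Trying successive values, 18² = 324 ≡ 28 (mod 37). The other root is 37 − 18 = 19.

18, 19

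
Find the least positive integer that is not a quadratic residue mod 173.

2

(2/173) = −1, so 2 is the smallest positive non-residue mod 173.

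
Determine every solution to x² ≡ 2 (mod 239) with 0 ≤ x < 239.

Since 239 ≡ 3 (mod 4), a square root of 2 is 2^((239+1)/4) = 2^60 mod 239.
Repeated squaring: 2^2≡4, 2^4≡16, 2^8≡17, 2^16≡50, 2^32≡110 (mod 239).
2^60 = 2^(32+16+8+4) ≡ 99 (mod 239).
Check: 99² = 9801 ≡ 2 (mod 239). The two roots are 99 and 140.

99, 140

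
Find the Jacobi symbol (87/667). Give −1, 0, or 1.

0

Reciprocity: 87 ≡ 3 and 667 ≡ 3 (mod 4), so (87/667) = −(667/87).
Reduce top mod 87: now compute (58/87).
Pull out 2: since 87 ≡ 7 (mod 8), (2/87) = +1.
Reciprocity: 29 ≡ 1 and 87 ≡ 3 (mod 4), so (29/87) = +(87/29).
Reduce top mod 29: now compute (0/29).
Top reduces to 0: gcd > 1, so the symbol is 0.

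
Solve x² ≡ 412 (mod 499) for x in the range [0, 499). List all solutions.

Since 499 ≡ 3 (mod 4), a square root of 412 is 412^((499+1)/4) = 412^125 mod 499.
Repeated squaring: 412^2≡84, 412^4≡70, 412^8≡409, 412^16≡116, 412^32≡482, 412^64≡289 (mod 499).
412^125 = 412^(64+32+16+8+4+1) ≡ 80 (mod 499).
Check: 80² = 6400 ≡ 412 (mod 499). The two roots are 80 and 419.

80, 419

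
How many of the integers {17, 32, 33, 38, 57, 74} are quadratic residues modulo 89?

(17/89) = +1 → QR.
(32/89) = +1 → QR.
(33/89) = -1 → non-residue.
(38/89) = -1 → non-residue.
(57/89) = +1 → QR.
(74/89) = -1 → non-residue.
Total quadratic residues among the 6: 3.

3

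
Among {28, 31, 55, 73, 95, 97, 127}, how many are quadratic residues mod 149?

5

(28/149) = +1 → QR.
(31/149) = +1 → QR.
(55/149) = -1 → non-residue.
(73/149) = +1 → QR.
(95/149) = +1 → QR.
(97/149) = -1 → non-residue.
(127/149) = +1 → QR.
Total quadratic residues among the 7: 5.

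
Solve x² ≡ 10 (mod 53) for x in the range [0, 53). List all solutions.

13, 40

53 ≡ 1 (mod 4), so we find a root by search.
Trying successive values, 13² = 169 ≡ 10 (mod 53). The other root is 53 − 13 = 40.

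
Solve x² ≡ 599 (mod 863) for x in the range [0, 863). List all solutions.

247, 616

Since 863 ≡ 3 (mod 4), a square root of 599 is 599^((863+1)/4) = 599^216 mod 863.
Repeated squaring: 599^2≡656, 599^4≡562, 599^8≡849, 599^16≡196, 599^32≡444, 599^64≡372, 599^128≡304 (mod 863).
599^216 = 599^(128+64+16+8) ≡ 616 (mod 863).
Check: 616² = 379456 ≡ 599 (mod 863). The two roots are 247 and 616.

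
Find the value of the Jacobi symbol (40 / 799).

1

Pull out 2^3: since 799 ≡ 7 (mod 8), (2/799) = +1, so (2/799)^3 = +1.
Reciprocity: 5 ≡ 1 and 799 ≡ 3 (mod 4), so (5/799) = +(799/5).
Reduce top mod 5: now compute (4/5).
Pull out 2^2: since 5 ≡ 5 (mod 8), (2/5) = -1, so (2/5)^2 = +1.
Reached (1/5) = 1. Collecting the sign flips along the way, the symbol is +1.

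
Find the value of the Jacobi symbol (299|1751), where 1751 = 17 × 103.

Reciprocity: 299 ≡ 3 and 1751 ≡ 3 (mod 4), so (299/1751) = −(1751/299).
Reduce top mod 299: now compute (256/299).
Pull out 2^8: since 299 ≡ 3 (mod 8), (2/299) = -1, so (2/299)^8 = +1.
Reached (1/299) = 1. Collecting the sign flips along the way, the symbol is -1.

-1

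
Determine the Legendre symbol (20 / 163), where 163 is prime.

-1

Euler's criterion: (20/163) ≡ 20^81 (mod 163).
20^2 ≡ 74 (mod 163)
20^4 ≡ 97 (mod 163)
20^8 ≡ 118 (mod 163)
20^16 ≡ 69 (mod 163)
20^32 ≡ 34 (mod 163)
20^64 ≡ 15 (mod 163)
20^81 = 20^(64+16+1) ≡ 162 (mod 163).
Result is 162 ≡ −1, so (20/163) = −1.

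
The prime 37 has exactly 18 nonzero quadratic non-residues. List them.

2,5,6,8,13,14,15,17,18,19,20,22,23,24,29,31,32,35

Square k = 1,…,18 (k and 37−k give the same square):
1²=1, 2²=4, 3²=9, 4²=16, 5²=25, 6²=36, 7²≡12, 8²≡27, 9²≡7, 10²≡26, 11²≡10, 12²≡33, 13²≡21, 14²≡11, 15²≡3, 16²≡34, 17²≡30, 18²≡28 (mod 37).
The residues are {1, 3, 4, 7, 9, 10, 11, 12, 16, 21, 25, 26, 27, 28, 30, 33, 34, 36}; the non-residues are the remaining 18 nonzero classes.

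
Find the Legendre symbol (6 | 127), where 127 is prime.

Pull out 2: since 127 ≡ 7 (mod 8), (2/127) = +1.
Reciprocity: 3 ≡ 3 and 127 ≡ 3 (mod 4), so (3/127) = −(127/3).
Reduce top mod 3: now compute (1/3).
Reached (1/3) = 1. Collecting the sign flips along the way, the symbol is -1.

-1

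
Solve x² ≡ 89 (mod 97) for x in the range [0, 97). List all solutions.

34, 63

97 ≡ 1 (mod 4), so we find a root by search.
Trying successive values, 34² = 1156 ≡ 89 (mod 97). The other root is 97 − 34 = 63.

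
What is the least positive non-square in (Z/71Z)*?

7

(2/71) = +1, so 2 is a residue.
(3/71) = +1, so 3 is a residue.
(4/71) = +1, so 4 is a residue.
(5/71) = +1, so 5 is a residue.
(6/71) = +1, so 6 is a residue.
(7/71) = −1, so 7 is the smallest positive non-residue mod 71.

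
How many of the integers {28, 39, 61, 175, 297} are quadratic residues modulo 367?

(28/367) = +1 → QR.
(39/367) = -1 → non-residue.
(61/367) = +1 → QR.
(175/367) = +1 → QR.
(297/367) = +1 → QR.
Total quadratic residues among the 5: 4.

4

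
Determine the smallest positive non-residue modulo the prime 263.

(2/263) = +1, so 2 is a residue.
(3/263) = +1, so 3 is a residue.
(4/263) = +1, so 4 is a residue.
(5/263) = −1, so 5 is the smallest positive non-residue mod 263.

5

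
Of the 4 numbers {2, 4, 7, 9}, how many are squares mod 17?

(2/17) = +1 → QR.
(4/17) = +1 → QR.
(7/17) = -1 → non-residue.
(9/17) = +1 → QR.
Total quadratic residues among the 4: 3.

3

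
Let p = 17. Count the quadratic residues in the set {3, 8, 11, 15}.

2

(3/17) = -1 → non-residue.
(8/17) = +1 → QR.
(11/17) = -1 → non-residue.
(15/17) = +1 → QR.
Total quadratic residues among the 4: 2.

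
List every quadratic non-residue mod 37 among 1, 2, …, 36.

2,5,6,8,13,14,15,17,18,19,20,22,23,24,29,31,32,35

Square k = 1,…,18 (k and 37−k give the same square):
1²=1, 2²=4, 3²=9, 4²=16, 5²=25, 6²=36, 7²≡12, 8²≡27, 9²≡7, 10²≡26, 11²≡10, 12²≡33, 13²≡21, 14²≡11, 15²≡3, 16²≡34, 17²≡30, 18²≡28 (mod 37).
The residues are {1, 3, 4, 7, 9, 10, 11, 12, 16, 21, 25, 26, 27, 28, 30, 33, 34, 36}; the non-residues are the remaining 18 nonzero classes.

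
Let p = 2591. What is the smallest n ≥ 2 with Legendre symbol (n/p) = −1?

7

(2/2591) = +1, so 2 is a residue.
(3/2591) = +1, so 3 is a residue.
(4/2591) = +1, so 4 is a residue.
(5/2591) = +1, so 5 is a residue.
(6/2591) = +1, so 6 is a residue.
(7/2591) = −1, so 7 is the smallest positive non-residue mod 2591.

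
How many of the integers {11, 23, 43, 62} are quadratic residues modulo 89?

1

(11/89) = +1 → QR.
(23/89) = -1 → non-residue.
(43/89) = -1 → non-residue.
(62/89) = -1 → non-residue.
Total quadratic residues among the 4: 1.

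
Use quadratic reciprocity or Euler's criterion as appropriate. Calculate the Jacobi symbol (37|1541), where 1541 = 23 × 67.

-1

Reciprocity: 37 ≡ 1 and 1541 ≡ 1 (mod 4), so (37/1541) = +(1541/37).
Reduce top mod 37: now compute (24/37).
Pull out 2^3: since 37 ≡ 5 (mod 8), (2/37) = -1, so (2/37)^3 = -1.
Reciprocity: 3 ≡ 3 and 37 ≡ 1 (mod 4), so (3/37) = +(37/3).
Reduce top mod 3: now compute (1/3).
Reached (1/3) = 1. Collecting the sign flips along the way, the symbol is -1.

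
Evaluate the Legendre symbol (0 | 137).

0

Top reduces to 0: gcd > 1, so the symbol is 0.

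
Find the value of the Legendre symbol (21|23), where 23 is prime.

-1

Reciprocity: 21 ≡ 1 and 23 ≡ 3 (mod 4), so (21/23) = +(23/21).
Reduce top mod 21: now compute (2/21).
Pull out 2: since 21 ≡ 5 (mod 8), (2/21) = -1.
Reached (1/21) = 1. Collecting the sign flips along the way, the symbol is -1.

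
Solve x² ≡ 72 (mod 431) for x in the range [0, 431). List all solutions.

165, 266

Since 431 ≡ 3 (mod 4), a square root of 72 is 72^((431+1)/4) = 72^108 mod 431.
Repeated squaring: 72^2≡12, 72^4≡144, 72^8≡48, 72^16≡149, 72^32≡220, 72^64≡128 (mod 431).
72^108 = 72^(64+32+8+4) ≡ 165 (mod 431).
Check: 165² = 27225 ≡ 72 (mod 431). The two roots are 165 and 266.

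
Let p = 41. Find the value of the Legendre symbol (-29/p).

Euler's criterion: (-29/41) ≡ 12^20 (mod 41).
12^2 ≡ 21 (mod 41)
12^4 ≡ 31 (mod 41)
12^8 ≡ 18 (mod 41)
12^16 ≡ 37 (mod 41)
12^20 = 12^(16+4) ≡ 40 (mod 41).
Result is 40 ≡ −1, so (-29/41) = −1.

-1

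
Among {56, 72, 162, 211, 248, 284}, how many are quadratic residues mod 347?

2

(56/347) = +1 → QR.
(72/347) = -1 → non-residue.
(162/347) = -1 → non-residue.
(211/347) = -1 → non-residue.
(248/347) = -1 → non-residue.
(284/347) = +1 → QR.
Total quadratic residues among the 6: 2.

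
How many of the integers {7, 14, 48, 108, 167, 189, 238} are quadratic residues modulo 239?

(7/239) = -1 → non-residue.
(14/239) = -1 → non-residue.
(48/239) = +1 → QR.
(108/239) = +1 → QR.
(167/239) = -1 → non-residue.
(189/239) = -1 → non-residue.
(238/239) = -1 → non-residue.
Total quadratic residues among the 7: 2.

2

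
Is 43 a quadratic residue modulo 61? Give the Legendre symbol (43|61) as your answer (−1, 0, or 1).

-1

Reciprocity: 43 ≡ 3 and 61 ≡ 1 (mod 4), so (43/61) = +(61/43).
Reduce top mod 43: now compute (18/43).
Pull out 2: since 43 ≡ 3 (mod 8), (2/43) = -1.
Reciprocity: 9 ≡ 1 and 43 ≡ 3 (mod 4), so (9/43) = +(43/9).
Reduce top mod 9: now compute (7/9).
Reciprocity: 7 ≡ 3 and 9 ≡ 1 (mod 4), so (7/9) = +(9/7).
Reduce top mod 7: now compute (2/7).
Pull out 2: since 7 ≡ 7 (mod 8), (2/7) = +1.
Reached (1/7) = 1. Collecting the sign flips along the way, the symbol is -1.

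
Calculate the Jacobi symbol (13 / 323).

Reciprocity: 13 ≡ 1 and 323 ≡ 3 (mod 4), so (13/323) = +(323/13).
Reduce top mod 13: now compute (11/13).
Reciprocity: 11 ≡ 3 and 13 ≡ 1 (mod 4), so (11/13) = +(13/11).
Reduce top mod 11: now compute (2/11).
Pull out 2: since 11 ≡ 3 (mod 8), (2/11) = -1.
Reached (1/11) = 1. Collecting the sign flips along the way, the symbol is -1.

-1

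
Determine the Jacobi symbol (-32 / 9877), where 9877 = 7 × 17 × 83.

First reduce: -32 ≡ 9845 (mod 9877).
Reciprocity: 9845 ≡ 1 and 9877 ≡ 1 (mod 4), so (9845/9877) = +(9877/9845).
Reduce top mod 9845: now compute (32/9845).
Pull out 2^5: since 9845 ≡ 5 (mod 8), (2/9845) = -1, so (2/9845)^5 = -1.
Reached (1/9845) = 1. Collecting the sign flips along the way, the symbol is -1.

-1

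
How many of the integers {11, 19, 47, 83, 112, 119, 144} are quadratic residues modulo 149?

5

(11/149) = -1 → non-residue.
(19/149) = +1 → QR.
(47/149) = +1 → QR.
(83/149) = -1 → non-residue.
(112/149) = +1 → QR.
(119/149) = +1 → QR.
(144/149) = +1 → QR.
Total quadratic residues among the 7: 5.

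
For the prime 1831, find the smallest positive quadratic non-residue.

(2/1831) = +1, so 2 is a residue.
(3/1831) = −1, so 3 is the smallest positive non-residue mod 1831.

3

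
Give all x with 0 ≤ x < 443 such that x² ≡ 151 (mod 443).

Since 443 ≡ 3 (mod 4), a square root of 151 is 151^((443+1)/4) = 151^111 mod 443.
Repeated squaring: 151^2≡208, 151^4≡293, 151^8≡350, 151^16≡232, 151^32≡221, 151^64≡111 (mod 443).
151^111 = 151^(64+32+8+4+2+1) ≡ 390 (mod 443).
Check: 390² = 152100 ≡ 151 (mod 443). The two roots are 53 and 390.

53, 390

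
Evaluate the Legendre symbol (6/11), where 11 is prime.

-1

Pull out 2: since 11 ≡ 3 (mod 8), (2/11) = -1.
Reciprocity: 3 ≡ 3 and 11 ≡ 3 (mod 4), so (3/11) = −(11/3).
Reduce top mod 3: now compute (2/3).
Pull out 2: since 3 ≡ 3 (mod 8), (2/3) = -1.
Reached (1/3) = 1. Collecting the sign flips along the way, the symbol is -1.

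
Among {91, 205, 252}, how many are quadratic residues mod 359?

2

(91/359) = +1 → QR.
(205/359) = +1 → QR.
(252/359) = -1 → non-residue.
Total quadratic residues among the 3: 2.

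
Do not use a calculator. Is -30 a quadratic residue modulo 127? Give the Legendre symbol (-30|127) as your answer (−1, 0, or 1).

First reduce: -30 ≡ 97 (mod 127).
Reciprocity: 97 ≡ 1 and 127 ≡ 3 (mod 4), so (97/127) = +(127/97).
Reduce top mod 97: now compute (30/97).
Pull out 2: since 97 ≡ 1 (mod 8), (2/97) = +1.
Reciprocity: 15 ≡ 3 and 97 ≡ 1 (mod 4), so (15/97) = +(97/15).
Reduce top mod 15: now compute (7/15).
Reciprocity: 7 ≡ 3 and 15 ≡ 3 (mod 4), so (7/15) = −(15/7).
Reduce top mod 7: now compute (1/7).
Reached (1/7) = 1. Collecting the sign flips along the way, the symbol is -1.

-1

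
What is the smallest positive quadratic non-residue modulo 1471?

3

(2/1471) = +1, so 2 is a residue.
(3/1471) = −1, so 3 is the smallest positive non-residue mod 1471.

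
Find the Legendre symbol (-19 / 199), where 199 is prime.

Euler's criterion: (-19/199) ≡ 180^99 (mod 199).
180^2 ≡ 162 (mod 199)
180^4 ≡ 175 (mod 199)
180^8 ≡ 178 (mod 199)
180^16 ≡ 43 (mod 199)
180^32 ≡ 58 (mod 199)
180^64 ≡ 180 (mod 199)
180^99 = 180^(64+32+2+1) ≡ 1 (mod 199).
Result is 1, so (-19/199) = 1.

1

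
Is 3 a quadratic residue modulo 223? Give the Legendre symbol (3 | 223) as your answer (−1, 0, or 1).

Reciprocity: 3 ≡ 3 and 223 ≡ 3 (mod 4), so (3/223) = −(223/3).
Reduce top mod 3: now compute (1/3).
Reached (1/3) = 1. Collecting the sign flips along the way, the symbol is -1.

-1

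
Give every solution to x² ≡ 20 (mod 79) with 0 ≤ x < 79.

Since 79 ≡ 3 (mod 4), a square root of 20 is 20^((79+1)/4) = 20^20 mod 79.
Repeated squaring: 20^2≡5, 20^4≡25, 20^8≡72, 20^16≡49 (mod 79).
20^20 = 20^(16+4) ≡ 40 (mod 79).
Check: 40² = 1600 ≡ 20 (mod 79). The two roots are 39 and 40.

39, 40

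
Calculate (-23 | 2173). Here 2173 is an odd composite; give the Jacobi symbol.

-1

First reduce: -23 ≡ 2150 (mod 2173).
Pull out 2: since 2173 ≡ 5 (mod 8), (2/2173) = -1.
Reciprocity: 1075 ≡ 3 and 2173 ≡ 1 (mod 4), so (1075/2173) = +(2173/1075).
Reduce top mod 1075: now compute (23/1075).
Reciprocity: 23 ≡ 3 and 1075 ≡ 3 (mod 4), so (23/1075) = −(1075/23).
Reduce top mod 23: now compute (17/23).
Reciprocity: 17 ≡ 1 and 23 ≡ 3 (mod 4), so (17/23) = +(23/17).
Reduce top mod 17: now compute (6/17).
Pull out 2: since 17 ≡ 1 (mod 8), (2/17) = +1.
Reciprocity: 3 ≡ 3 and 17 ≡ 1 (mod 4), so (3/17) = +(17/3).
Reduce top mod 3: now compute (2/3).
Pull out 2: since 3 ≡ 3 (mod 8), (2/3) = -1.
Reached (1/3) = 1. Collecting the sign flips along the way, the symbol is -1.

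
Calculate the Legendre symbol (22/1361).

Pull out 2: since 1361 ≡ 1 (mod 8), (2/1361) = +1.
Reciprocity: 11 ≡ 3 and 1361 ≡ 1 (mod 4), so (11/1361) = +(1361/11).
Reduce top mod 11: now compute (8/11).
Pull out 2^3: since 11 ≡ 3 (mod 8), (2/11) = -1, so (2/11)^3 = -1.
Reached (1/11) = 1. Collecting the sign flips along the way, the symbol is -1.

-1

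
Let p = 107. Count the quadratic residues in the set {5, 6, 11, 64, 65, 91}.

(5/107) = -1 → non-residue.
(6/107) = -1 → non-residue.
(11/107) = +1 → QR.
(64/107) = +1 → QR.
(65/107) = -1 → non-residue.
(91/107) = -1 → non-residue.
Total quadratic residues among the 6: 2.

2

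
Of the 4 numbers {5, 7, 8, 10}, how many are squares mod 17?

1

(5/17) = -1 → non-residue.
(7/17) = -1 → non-residue.
(8/17) = +1 → QR.
(10/17) = -1 → non-residue.
Total quadratic residues among the 4: 1.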